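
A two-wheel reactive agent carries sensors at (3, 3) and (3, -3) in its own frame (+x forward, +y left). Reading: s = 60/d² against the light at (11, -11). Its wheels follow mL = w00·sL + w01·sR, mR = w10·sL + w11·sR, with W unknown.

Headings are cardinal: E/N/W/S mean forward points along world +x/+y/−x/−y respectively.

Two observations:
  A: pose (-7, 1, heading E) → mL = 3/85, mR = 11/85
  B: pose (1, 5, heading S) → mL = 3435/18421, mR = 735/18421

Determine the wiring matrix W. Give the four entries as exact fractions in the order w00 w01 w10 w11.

1 -1/2 -1/2 1

obs A: pose=(-7,1,E) → sL=2/15, sR=10/51, mL=3/85, mR=11/85
obs B: pose=(1,5,S) → sL=30/109, sR=30/169, mL=3435/18421, mR=735/18421
sensor matrix S = [[2/15, 10/51], [30/109, 30/169]]; det S = -9488/313157
solve [mL_A; mL_B] = S·[w00; w01] and [mR_A; mR_B] = S·[w10; w11]:
  w00 = 1, w01 = -1/2, w10 = -1/2, w11 = 1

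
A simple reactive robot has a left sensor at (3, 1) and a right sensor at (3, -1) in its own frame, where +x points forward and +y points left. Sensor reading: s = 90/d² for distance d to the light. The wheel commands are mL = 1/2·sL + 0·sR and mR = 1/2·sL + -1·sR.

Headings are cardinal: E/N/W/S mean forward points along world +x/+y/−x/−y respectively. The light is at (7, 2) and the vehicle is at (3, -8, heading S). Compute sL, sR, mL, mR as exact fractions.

45/89 45/97 45/178 -3645/17266

left sensor world pos  = (4, -11); dL² = 178
right sensor world pos = (2, -11); dR² = 194
sL = 90/178 = 45/89
sR = 90/194 = 45/97
mL = 1/2·sL + 0·sR = 45/178
mR = 1/2·sL + -1·sR = -3645/17266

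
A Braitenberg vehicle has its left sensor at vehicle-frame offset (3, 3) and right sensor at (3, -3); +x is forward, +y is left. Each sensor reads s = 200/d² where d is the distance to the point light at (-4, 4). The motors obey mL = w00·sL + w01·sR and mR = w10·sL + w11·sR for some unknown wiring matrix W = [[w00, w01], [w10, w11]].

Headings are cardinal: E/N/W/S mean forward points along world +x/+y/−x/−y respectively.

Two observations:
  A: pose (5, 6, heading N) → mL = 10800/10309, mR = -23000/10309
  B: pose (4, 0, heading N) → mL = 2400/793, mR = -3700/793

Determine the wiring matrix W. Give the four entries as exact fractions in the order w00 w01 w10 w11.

obs A: pose=(5,6,N) → sL=200/61, sR=200/169, mL=10800/10309, mR=-23000/10309
obs B: pose=(4,0,N) → sL=100/13, sR=100/61, mL=2400/793, mR=-3700/793
sensor matrix S = [[200/61, 200/169], [100/13, 100/61]]; det S = -30480000/8175037
solve [mL_A; mL_B] = S·[w00; w01] and [mR_A; mR_B] = S·[w10; w11]:
  w00 = 1/2, w01 = -1/2, w10 = -1/2, w11 = -1/2

1/2 -1/2 -1/2 -1/2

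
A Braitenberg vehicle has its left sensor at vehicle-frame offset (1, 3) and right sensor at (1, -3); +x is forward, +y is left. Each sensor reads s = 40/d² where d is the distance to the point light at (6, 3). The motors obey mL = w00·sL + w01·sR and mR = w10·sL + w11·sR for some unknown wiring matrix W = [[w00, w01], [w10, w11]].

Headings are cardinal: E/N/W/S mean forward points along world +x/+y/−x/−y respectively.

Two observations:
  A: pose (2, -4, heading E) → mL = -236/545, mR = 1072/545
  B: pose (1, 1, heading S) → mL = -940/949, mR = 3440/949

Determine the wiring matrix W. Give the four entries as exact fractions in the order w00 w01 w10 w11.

-1/2 1 1 1

obs A: pose=(2,-4,E) → sL=8/5, sR=40/109, mL=-236/545, mR=1072/545
obs B: pose=(1,1,S) → sL=40/13, sR=40/73, mL=-940/949, mR=3440/949
sensor matrix S = [[8/5, 40/109], [40/13, 40/73]]; det S = -26112/103441
solve [mL_A; mL_B] = S·[w00; w01] and [mR_A; mR_B] = S·[w10; w11]:
  w00 = -1/2, w01 = 1, w10 = 1, w11 = 1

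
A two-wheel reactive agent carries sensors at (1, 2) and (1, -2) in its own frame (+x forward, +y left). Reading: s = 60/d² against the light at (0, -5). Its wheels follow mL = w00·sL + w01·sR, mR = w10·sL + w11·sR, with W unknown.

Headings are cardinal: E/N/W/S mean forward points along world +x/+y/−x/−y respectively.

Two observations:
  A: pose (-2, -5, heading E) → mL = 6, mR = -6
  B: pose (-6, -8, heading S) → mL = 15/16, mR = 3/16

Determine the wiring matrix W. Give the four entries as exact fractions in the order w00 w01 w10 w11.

obs A: pose=(-2,-5,E) → sL=12, sR=12, mL=6, mR=-6
obs B: pose=(-6,-8,S) → sL=15/8, sR=3/4, mL=15/16, mR=3/16
sensor matrix S = [[12, 12], [15/8, 3/4]]; det S = -27/2
solve [mL_A; mL_B] = S·[w00; w01] and [mR_A; mR_B] = S·[w10; w11]:
  w00 = 1/2, w01 = 0, w10 = 1/2, w11 = -1

1/2 0 1/2 -1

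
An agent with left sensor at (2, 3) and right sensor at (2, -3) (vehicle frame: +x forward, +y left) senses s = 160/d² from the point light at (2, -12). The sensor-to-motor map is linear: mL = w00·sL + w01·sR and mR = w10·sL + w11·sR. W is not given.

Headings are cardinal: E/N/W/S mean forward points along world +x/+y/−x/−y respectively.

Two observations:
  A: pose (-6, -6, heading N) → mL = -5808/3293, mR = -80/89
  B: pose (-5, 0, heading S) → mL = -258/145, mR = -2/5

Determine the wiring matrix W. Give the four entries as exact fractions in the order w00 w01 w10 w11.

-1 -1/2 0 -1/2

obs A: pose=(-6,-6,N) → sL=32/37, sR=160/89, mL=-5808/3293, mR=-80/89
obs B: pose=(-5,0,S) → sL=40/29, sR=4/5, mL=-258/145, mR=-2/5
sensor matrix S = [[32/37, 160/89], [40/29, 4/5]]; det S = -853632/477485
solve [mL_A; mL_B] = S·[w00; w01] and [mR_A; mR_B] = S·[w10; w11]:
  w00 = -1, w01 = -1/2, w10 = 0, w11 = -1/2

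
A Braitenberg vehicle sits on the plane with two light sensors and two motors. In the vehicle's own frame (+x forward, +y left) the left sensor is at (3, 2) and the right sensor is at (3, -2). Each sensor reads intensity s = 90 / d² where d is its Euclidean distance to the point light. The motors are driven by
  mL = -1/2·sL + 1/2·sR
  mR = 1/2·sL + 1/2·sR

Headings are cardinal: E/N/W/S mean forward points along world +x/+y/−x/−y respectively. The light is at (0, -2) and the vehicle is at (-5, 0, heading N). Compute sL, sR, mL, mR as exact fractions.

left sensor world pos  = (-7, 3); dL² = 74
right sensor world pos = (-3, 3); dR² = 34
sL = 90/74 = 45/37
sR = 90/34 = 45/17
mL = -1/2·sL + 1/2·sR = 450/629
mR = 1/2·sL + 1/2·sR = 1215/629

45/37 45/17 450/629 1215/629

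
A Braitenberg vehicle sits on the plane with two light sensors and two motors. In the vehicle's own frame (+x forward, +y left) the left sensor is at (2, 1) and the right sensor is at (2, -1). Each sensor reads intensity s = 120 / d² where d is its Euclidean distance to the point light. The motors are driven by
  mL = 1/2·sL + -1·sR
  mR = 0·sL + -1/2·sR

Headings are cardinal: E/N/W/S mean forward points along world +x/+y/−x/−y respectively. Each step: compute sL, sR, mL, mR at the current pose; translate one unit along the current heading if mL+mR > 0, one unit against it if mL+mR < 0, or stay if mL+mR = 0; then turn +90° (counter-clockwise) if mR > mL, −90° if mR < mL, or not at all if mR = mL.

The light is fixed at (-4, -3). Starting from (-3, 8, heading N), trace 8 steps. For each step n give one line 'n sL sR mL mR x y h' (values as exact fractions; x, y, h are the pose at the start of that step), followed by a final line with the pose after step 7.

0 120/169 120/173 -9900/29237 -60/173 -3 8 N
1 12/13 4/3 -34/39 -2/3 -3 7 E
2 24/29 24/29 -12/29 -12/29 -4 7 N
3 60/61 60/61 -30/61 -30/61 -4 6 N
4 120/101 120/101 -60/101 -60/101 -4 5 N
5 60/41 60/41 -30/41 -30/41 -4 4 N
6 24/13 24/13 -12/13 -12/13 -4 3 N
7 12/5 12/5 -6/5 -6/5 -4 2 N
final -4 1 N

n=0: pose=(-3,8,N); sL=120/169, sR=120/173; mL=-9900/29237, mR=-60/173; mL+mR=-20040/29237 → advance -1; mR−mL=-240/29237 → turn -1·90°
n=1: pose=(-3,7,E); sL=12/13, sR=4/3; mL=-34/39, mR=-2/3; mL+mR=-20/13 → advance -1; mR−mL=8/39 → turn +1·90°
n=2: pose=(-4,7,N); sL=24/29, sR=24/29; mL=-12/29, mR=-12/29; mL+mR=-24/29 → advance -1; mR−mL=0 → turn +0·90°
n=3: pose=(-4,6,N); sL=60/61, sR=60/61; mL=-30/61, mR=-30/61; mL+mR=-60/61 → advance -1; mR−mL=0 → turn +0·90°
n=4: pose=(-4,5,N); sL=120/101, sR=120/101; mL=-60/101, mR=-60/101; mL+mR=-120/101 → advance -1; mR−mL=0 → turn +0·90°
n=5: pose=(-4,4,N); sL=60/41, sR=60/41; mL=-30/41, mR=-30/41; mL+mR=-60/41 → advance -1; mR−mL=0 → turn +0·90°
n=6: pose=(-4,3,N); sL=24/13, sR=24/13; mL=-12/13, mR=-12/13; mL+mR=-24/13 → advance -1; mR−mL=0 → turn +0·90°
n=7: pose=(-4,2,N); sL=12/5, sR=12/5; mL=-6/5, mR=-6/5; mL+mR=-12/5 → advance -1; mR−mL=0 → turn +0·90°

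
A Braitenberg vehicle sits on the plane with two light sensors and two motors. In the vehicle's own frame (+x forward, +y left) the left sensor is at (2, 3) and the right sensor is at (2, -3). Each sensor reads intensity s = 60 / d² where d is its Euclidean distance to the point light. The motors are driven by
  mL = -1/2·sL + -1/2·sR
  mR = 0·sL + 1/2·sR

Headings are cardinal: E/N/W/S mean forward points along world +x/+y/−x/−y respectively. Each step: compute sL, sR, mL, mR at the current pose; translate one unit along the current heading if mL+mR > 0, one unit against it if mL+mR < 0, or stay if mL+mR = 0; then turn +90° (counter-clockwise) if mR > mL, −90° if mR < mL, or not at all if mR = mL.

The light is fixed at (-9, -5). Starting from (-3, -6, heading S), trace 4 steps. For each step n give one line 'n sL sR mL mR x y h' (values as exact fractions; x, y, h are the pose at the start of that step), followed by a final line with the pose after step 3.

n=0: pose=(-3,-6,S); sL=2/3, sR=10/3; mL=-2, mR=5/3; mL+mR=-1/3 → advance -1; mR−mL=11/3 → turn +1·90°
n=1: pose=(-3,-5,E); sL=60/73, sR=60/73; mL=-60/73, mR=30/73; mL+mR=-30/73 → advance -1; mR−mL=90/73 → turn +1·90°
n=2: pose=(-4,-5,N); sL=15/2, sR=15/17; mL=-285/68, mR=15/34; mL+mR=-15/4 → advance -1; mR−mL=315/68 → turn +1·90°
n=3: pose=(-4,-6,W); sL=12/5, sR=60/13; mL=-228/65, mR=30/13; mL+mR=-6/5 → advance -1; mR−mL=378/65 → turn +1·90°

0 2/3 10/3 -2 5/3 -3 -6 S
1 60/73 60/73 -60/73 30/73 -3 -5 E
2 15/2 15/17 -285/68 15/34 -4 -5 N
3 12/5 60/13 -228/65 30/13 -4 -6 W
final -3 -6 S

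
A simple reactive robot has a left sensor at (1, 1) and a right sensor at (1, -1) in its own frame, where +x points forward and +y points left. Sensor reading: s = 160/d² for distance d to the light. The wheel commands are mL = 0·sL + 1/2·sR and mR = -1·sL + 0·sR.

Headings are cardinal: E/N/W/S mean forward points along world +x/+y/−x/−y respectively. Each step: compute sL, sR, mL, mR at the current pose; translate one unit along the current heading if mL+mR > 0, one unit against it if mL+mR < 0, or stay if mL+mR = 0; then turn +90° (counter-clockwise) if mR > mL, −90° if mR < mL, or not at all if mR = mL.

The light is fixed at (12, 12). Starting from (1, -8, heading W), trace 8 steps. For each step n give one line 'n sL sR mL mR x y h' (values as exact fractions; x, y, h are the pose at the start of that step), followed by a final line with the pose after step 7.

n=0: pose=(1,-8,W); sL=32/117, sR=32/101; mL=16/101, mR=-32/117; mL+mR=-1360/11817 → advance -1; mR−mL=-5104/11817 → turn -1·90°
n=1: pose=(2,-8,N); sL=80/241, sR=80/221; mL=40/221, mR=-80/241; mL+mR=-8040/53261 → advance -1; mR−mL=-27320/53261 → turn -1·90°
n=2: pose=(2,-9,E); sL=160/481, sR=32/113; mL=16/113, mR=-160/481; mL+mR=-10384/54353 → advance -1; mR−mL=-25776/54353 → turn -1·90°
n=3: pose=(1,-9,S); sL=20/73, sR=40/157; mL=20/157, mR=-20/73; mL+mR=-1680/11461 → advance -1; mR−mL=-4600/11461 → turn -1·90°
n=4: pose=(1,-8,W); sL=32/117, sR=32/101; mL=16/101, mR=-32/117; mL+mR=-1360/11817 → advance -1; mR−mL=-5104/11817 → turn -1·90°
n=5: pose=(2,-8,N); sL=80/241, sR=80/221; mL=40/221, mR=-80/241; mL+mR=-8040/53261 → advance -1; mR−mL=-27320/53261 → turn -1·90°
n=6: pose=(2,-9,E); sL=160/481, sR=32/113; mL=16/113, mR=-160/481; mL+mR=-10384/54353 → advance -1; mR−mL=-25776/54353 → turn -1·90°
n=7: pose=(1,-9,S); sL=20/73, sR=40/157; mL=20/157, mR=-20/73; mL+mR=-1680/11461 → advance -1; mR−mL=-4600/11461 → turn -1·90°

0 32/117 32/101 16/101 -32/117 1 -8 W
1 80/241 80/221 40/221 -80/241 2 -8 N
2 160/481 32/113 16/113 -160/481 2 -9 E
3 20/73 40/157 20/157 -20/73 1 -9 S
4 32/117 32/101 16/101 -32/117 1 -8 W
5 80/241 80/221 40/221 -80/241 2 -8 N
6 160/481 32/113 16/113 -160/481 2 -9 E
7 20/73 40/157 20/157 -20/73 1 -9 S
final 1 -8 W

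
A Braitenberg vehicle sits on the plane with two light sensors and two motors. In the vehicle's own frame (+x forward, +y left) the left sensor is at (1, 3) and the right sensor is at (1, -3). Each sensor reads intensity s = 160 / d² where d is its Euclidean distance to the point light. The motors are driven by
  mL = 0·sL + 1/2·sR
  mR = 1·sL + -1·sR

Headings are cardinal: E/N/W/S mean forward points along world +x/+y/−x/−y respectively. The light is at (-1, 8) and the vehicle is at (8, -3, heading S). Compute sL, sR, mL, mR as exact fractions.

left sensor world pos  = (11, -4); dL² = 288
right sensor world pos = (5, -4); dR² = 180
sL = 160/288 = 5/9
sR = 160/180 = 8/9
mL = 0·sL + 1/2·sR = 4/9
mR = 1·sL + -1·sR = -1/3

5/9 8/9 4/9 -1/3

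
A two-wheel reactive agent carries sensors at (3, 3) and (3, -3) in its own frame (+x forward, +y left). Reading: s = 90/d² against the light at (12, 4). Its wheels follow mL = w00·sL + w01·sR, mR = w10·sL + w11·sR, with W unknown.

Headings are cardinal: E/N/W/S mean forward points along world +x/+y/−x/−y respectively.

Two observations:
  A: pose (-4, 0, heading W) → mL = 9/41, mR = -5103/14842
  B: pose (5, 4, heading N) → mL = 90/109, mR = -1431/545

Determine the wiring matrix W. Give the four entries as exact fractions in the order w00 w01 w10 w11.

1 0 -1 -1/2

obs A: pose=(-4,0,W) → sL=9/41, sR=45/181, mL=9/41, mR=-5103/14842
obs B: pose=(5,4,N) → sL=90/109, sR=18/5, mL=90/109, mR=-1431/545
sensor matrix S = [[9/41, 45/181], [90/109, 18/5]]; det S = 2365848/4044445
solve [mL_A; mL_B] = S·[w00; w01] and [mR_A; mR_B] = S·[w10; w11]:
  w00 = 1, w01 = 0, w10 = -1, w11 = -1/2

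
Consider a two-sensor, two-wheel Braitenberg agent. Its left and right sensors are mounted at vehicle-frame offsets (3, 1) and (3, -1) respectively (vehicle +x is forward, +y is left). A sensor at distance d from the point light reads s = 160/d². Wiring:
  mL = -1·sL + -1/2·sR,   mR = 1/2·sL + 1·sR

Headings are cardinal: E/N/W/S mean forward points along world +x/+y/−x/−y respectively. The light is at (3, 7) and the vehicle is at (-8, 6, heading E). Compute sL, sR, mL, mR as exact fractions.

left sensor world pos  = (-5, 7); dL² = 64
right sensor world pos = (-5, 5); dR² = 68
sL = 160/64 = 5/2
sR = 160/68 = 40/17
mL = -1·sL + -1/2·sR = -125/34
mR = 1/2·sL + 1·sR = 245/68

5/2 40/17 -125/34 245/68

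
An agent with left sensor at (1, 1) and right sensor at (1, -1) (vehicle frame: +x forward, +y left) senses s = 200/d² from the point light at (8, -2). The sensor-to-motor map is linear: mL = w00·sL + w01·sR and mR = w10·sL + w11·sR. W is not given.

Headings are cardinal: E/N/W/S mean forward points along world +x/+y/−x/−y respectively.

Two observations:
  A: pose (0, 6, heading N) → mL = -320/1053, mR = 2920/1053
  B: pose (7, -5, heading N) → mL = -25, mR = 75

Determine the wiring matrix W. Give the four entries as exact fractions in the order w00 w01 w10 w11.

obs A: pose=(0,6,N) → sL=100/81, sR=20/13, mL=-320/1053, mR=2920/1053
obs B: pose=(7,-5,N) → sL=25, sR=50, mL=-25, mR=75
sensor matrix S = [[100/81, 20/13], [25, 50]]; det S = 24500/1053
solve [mL_A; mL_B] = S·[w00; w01] and [mR_A; mR_B] = S·[w10; w11]:
  w00 = 1, w01 = -1, w10 = 1, w11 = 1

1 -1 1 1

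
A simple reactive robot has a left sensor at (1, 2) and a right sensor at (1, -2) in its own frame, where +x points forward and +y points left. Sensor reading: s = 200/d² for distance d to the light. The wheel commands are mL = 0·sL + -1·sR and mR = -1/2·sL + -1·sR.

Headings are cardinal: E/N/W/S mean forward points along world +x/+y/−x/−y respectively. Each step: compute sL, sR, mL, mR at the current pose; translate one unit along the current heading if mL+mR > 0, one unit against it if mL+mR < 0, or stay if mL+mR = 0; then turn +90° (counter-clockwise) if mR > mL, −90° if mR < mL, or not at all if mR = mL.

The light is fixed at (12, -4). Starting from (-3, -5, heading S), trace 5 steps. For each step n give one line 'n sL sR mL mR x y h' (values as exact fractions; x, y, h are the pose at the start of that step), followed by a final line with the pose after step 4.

0 200/173 200/293 -200/293 -63900/50689 -3 -5 S
1 10/13 10/13 -10/13 -15/13 -3 -4 W
2 200/257 40/29 -40/29 -13180/7453 -2 -4 N
3 20/17 100/89 -100/89 -2590/1513 -2 -5 E
4 200/173 200/293 -200/293 -63900/50689 -3 -5 S
final -3 -4 W

n=0: pose=(-3,-5,S); sL=200/173, sR=200/293; mL=-200/293, mR=-63900/50689; mL+mR=-98500/50689 → advance -1; mR−mL=-100/173 → turn -1·90°
n=1: pose=(-3,-4,W); sL=10/13, sR=10/13; mL=-10/13, mR=-15/13; mL+mR=-25/13 → advance -1; mR−mL=-5/13 → turn -1·90°
n=2: pose=(-2,-4,N); sL=200/257, sR=40/29; mL=-40/29, mR=-13180/7453; mL+mR=-23460/7453 → advance -1; mR−mL=-100/257 → turn -1·90°
n=3: pose=(-2,-5,E); sL=20/17, sR=100/89; mL=-100/89, mR=-2590/1513; mL+mR=-4290/1513 → advance -1; mR−mL=-10/17 → turn -1·90°
n=4: pose=(-3,-5,S); sL=200/173, sR=200/293; mL=-200/293, mR=-63900/50689; mL+mR=-98500/50689 → advance -1; mR−mL=-100/173 → turn -1·90°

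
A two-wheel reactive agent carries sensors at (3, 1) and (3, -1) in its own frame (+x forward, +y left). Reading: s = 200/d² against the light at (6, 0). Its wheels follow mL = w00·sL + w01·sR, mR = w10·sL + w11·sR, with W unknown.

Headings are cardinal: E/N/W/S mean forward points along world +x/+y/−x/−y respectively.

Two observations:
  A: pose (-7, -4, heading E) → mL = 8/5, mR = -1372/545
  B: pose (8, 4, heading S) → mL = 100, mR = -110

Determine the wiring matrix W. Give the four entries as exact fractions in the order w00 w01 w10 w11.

obs A: pose=(-7,-4,E) → sL=200/109, sR=8/5, mL=8/5, mR=-1372/545
obs B: pose=(8,4,S) → sL=20, sR=100, mL=100, mR=-110
sensor matrix S = [[200/109, 8/5], [20, 100]]; det S = 16512/109
solve [mL_A; mL_B] = S·[w00; w01] and [mR_A; mR_B] = S·[w10; w11]:
  w00 = 0, w01 = 1, w10 = -1/2, w11 = -1

0 1 -1/2 -1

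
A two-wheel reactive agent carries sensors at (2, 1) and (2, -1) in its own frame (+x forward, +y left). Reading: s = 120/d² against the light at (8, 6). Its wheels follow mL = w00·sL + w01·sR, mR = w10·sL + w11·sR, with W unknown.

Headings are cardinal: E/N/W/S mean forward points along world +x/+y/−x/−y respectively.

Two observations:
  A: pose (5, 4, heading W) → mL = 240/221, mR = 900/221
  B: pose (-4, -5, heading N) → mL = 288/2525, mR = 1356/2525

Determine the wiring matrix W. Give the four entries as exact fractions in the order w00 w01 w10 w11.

-1 1 1/2 1/2

obs A: pose=(5,4,W) → sL=60/17, sR=60/13, mL=240/221, mR=900/221
obs B: pose=(-4,-5,N) → sL=12/25, sR=60/101, mL=288/2525, mR=1356/2525
sensor matrix S = [[60/17, 60/13], [12/25, 60/101]]; det S = -13248/111605
solve [mL_A; mL_B] = S·[w00; w01] and [mR_A; mR_B] = S·[w10; w11]:
  w00 = -1, w01 = 1, w10 = 1/2, w11 = 1/2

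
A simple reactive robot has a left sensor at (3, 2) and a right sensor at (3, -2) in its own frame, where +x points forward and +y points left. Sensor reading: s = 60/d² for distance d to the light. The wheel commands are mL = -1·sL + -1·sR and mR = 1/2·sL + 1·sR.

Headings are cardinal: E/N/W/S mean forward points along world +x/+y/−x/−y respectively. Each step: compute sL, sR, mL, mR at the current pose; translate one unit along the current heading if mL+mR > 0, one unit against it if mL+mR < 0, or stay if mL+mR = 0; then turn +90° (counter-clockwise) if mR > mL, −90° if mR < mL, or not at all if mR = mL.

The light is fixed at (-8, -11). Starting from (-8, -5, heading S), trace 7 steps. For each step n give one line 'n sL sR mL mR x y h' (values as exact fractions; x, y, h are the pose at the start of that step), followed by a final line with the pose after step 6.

0 60/13 60/13 -120/13 90/13 -8 -5 S
1 2/3 30/17 -124/51 107/51 -8 -4 E
2 60/109 60/101 -12600/11009 9570/11009 -9 -4 N
3 15/8 3/4 -21/8 27/16 -9 -5 W
4 60/13 60/13 -120/13 90/13 -8 -5 S
5 2/3 30/17 -124/51 107/51 -8 -4 E
6 60/109 60/101 -12600/11009 9570/11009 -9 -4 N
final -9 -5 W

n=0: pose=(-8,-5,S); sL=60/13, sR=60/13; mL=-120/13, mR=90/13; mL+mR=-30/13 → advance -1; mR−mL=210/13 → turn +1·90°
n=1: pose=(-8,-4,E); sL=2/3, sR=30/17; mL=-124/51, mR=107/51; mL+mR=-1/3 → advance -1; mR−mL=77/17 → turn +1·90°
n=2: pose=(-9,-4,N); sL=60/109, sR=60/101; mL=-12600/11009, mR=9570/11009; mL+mR=-30/109 → advance -1; mR−mL=22170/11009 → turn +1·90°
n=3: pose=(-9,-5,W); sL=15/8, sR=3/4; mL=-21/8, mR=27/16; mL+mR=-15/16 → advance -1; mR−mL=69/16 → turn +1·90°
n=4: pose=(-8,-5,S); sL=60/13, sR=60/13; mL=-120/13, mR=90/13; mL+mR=-30/13 → advance -1; mR−mL=210/13 → turn +1·90°
n=5: pose=(-8,-4,E); sL=2/3, sR=30/17; mL=-124/51, mR=107/51; mL+mR=-1/3 → advance -1; mR−mL=77/17 → turn +1·90°
n=6: pose=(-9,-4,N); sL=60/109, sR=60/101; mL=-12600/11009, mR=9570/11009; mL+mR=-30/109 → advance -1; mR−mL=22170/11009 → turn +1·90°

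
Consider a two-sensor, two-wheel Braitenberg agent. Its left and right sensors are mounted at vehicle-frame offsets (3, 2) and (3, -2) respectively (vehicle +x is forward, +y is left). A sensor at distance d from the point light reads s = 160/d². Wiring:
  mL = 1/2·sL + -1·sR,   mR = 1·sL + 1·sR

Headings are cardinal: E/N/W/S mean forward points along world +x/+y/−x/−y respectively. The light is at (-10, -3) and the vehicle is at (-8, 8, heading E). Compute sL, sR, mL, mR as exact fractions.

left sensor world pos  = (-5, 10); dL² = 194
right sensor world pos = (-5, 6); dR² = 106
sL = 160/194 = 80/97
sR = 160/106 = 80/53
mL = 1/2·sL + -1·sR = -5640/5141
mR = 1·sL + 1·sR = 12000/5141

80/97 80/53 -5640/5141 12000/5141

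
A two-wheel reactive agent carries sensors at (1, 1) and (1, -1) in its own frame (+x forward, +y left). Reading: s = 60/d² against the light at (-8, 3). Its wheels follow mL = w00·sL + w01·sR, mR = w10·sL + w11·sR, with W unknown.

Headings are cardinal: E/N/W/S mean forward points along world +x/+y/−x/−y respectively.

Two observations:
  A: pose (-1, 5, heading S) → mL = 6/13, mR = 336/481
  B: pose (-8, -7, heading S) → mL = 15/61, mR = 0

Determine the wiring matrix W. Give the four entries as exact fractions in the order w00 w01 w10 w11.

1/2 0 -1 1

obs A: pose=(-1,5,S) → sL=12/13, sR=60/37, mL=6/13, mR=336/481
obs B: pose=(-8,-7,S) → sL=30/61, sR=30/61, mL=15/61, mR=0
sensor matrix S = [[12/13, 60/37], [30/61, 30/61]]; det S = -10080/29341
solve [mL_A; mL_B] = S·[w00; w01] and [mR_A; mR_B] = S·[w10; w11]:
  w00 = 1/2, w01 = 0, w10 = -1, w11 = 1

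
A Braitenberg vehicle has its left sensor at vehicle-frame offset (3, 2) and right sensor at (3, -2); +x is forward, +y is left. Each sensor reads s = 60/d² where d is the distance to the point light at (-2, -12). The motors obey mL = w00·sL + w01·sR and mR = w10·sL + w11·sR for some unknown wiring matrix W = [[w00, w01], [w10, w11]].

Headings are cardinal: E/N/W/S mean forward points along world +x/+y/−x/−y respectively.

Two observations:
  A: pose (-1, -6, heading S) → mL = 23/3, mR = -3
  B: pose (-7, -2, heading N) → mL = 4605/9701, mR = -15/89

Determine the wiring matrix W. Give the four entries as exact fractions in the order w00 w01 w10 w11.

obs A: pose=(-1,-6,S) → sL=10/3, sR=6, mL=23/3, mR=-3
obs B: pose=(-7,-2,N) → sL=30/109, sR=30/89, mL=4605/9701, mR=-15/89
sensor matrix S = [[10/3, 6], [30/109, 30/89]]; det S = -5120/9701
solve [mL_A; mL_B] = S·[w00; w01] and [mR_A; mR_B] = S·[w10; w11]:
  w00 = 1/2, w01 = 1, w10 = 0, w11 = -1/2

1/2 1 0 -1/2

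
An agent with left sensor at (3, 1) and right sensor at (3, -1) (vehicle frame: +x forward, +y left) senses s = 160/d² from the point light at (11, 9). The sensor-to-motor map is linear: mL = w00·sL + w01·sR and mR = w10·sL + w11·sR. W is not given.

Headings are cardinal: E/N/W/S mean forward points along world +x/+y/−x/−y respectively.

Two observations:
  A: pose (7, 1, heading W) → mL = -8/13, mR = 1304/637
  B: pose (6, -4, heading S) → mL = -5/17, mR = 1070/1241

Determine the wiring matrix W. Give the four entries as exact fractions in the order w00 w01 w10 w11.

-1/2 0 1 1/2

obs A: pose=(7,1,W) → sL=16/13, sR=80/49, mL=-8/13, mR=1304/637
obs B: pose=(6,-4,S) → sL=10/17, sR=40/73, mL=-5/17, mR=1070/1241
sensor matrix S = [[16/13, 80/49], [10/17, 40/73]]; det S = -226080/790517
solve [mL_A; mL_B] = S·[w00; w01] and [mR_A; mR_B] = S·[w10; w11]:
  w00 = -1/2, w01 = 0, w10 = 1, w11 = 1/2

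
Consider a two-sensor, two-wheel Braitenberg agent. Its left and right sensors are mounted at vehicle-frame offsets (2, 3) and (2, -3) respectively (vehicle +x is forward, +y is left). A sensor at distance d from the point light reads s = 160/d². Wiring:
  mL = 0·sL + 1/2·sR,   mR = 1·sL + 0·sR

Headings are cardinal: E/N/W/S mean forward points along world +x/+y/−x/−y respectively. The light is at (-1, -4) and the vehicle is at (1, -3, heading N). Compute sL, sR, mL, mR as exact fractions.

16 80/17 40/17 16

left sensor world pos  = (-2, -1); dL² = 10
right sensor world pos = (4, -1); dR² = 34
sL = 160/10 = 16
sR = 160/34 = 80/17
mL = 0·sL + 1/2·sR = 40/17
mR = 1·sL + 0·sR = 16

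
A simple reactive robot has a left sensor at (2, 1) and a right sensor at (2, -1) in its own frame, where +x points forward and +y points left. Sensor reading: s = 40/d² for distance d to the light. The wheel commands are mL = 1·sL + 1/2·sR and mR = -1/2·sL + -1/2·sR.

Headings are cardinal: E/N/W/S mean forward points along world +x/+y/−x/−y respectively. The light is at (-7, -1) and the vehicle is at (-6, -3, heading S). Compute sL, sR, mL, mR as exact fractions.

2 5/2 13/4 -9/4

left sensor world pos  = (-5, -5); dL² = 20
right sensor world pos = (-7, -5); dR² = 16
sL = 40/20 = 2
sR = 40/16 = 5/2
mL = 1·sL + 1/2·sR = 13/4
mR = -1/2·sL + -1/2·sR = -9/4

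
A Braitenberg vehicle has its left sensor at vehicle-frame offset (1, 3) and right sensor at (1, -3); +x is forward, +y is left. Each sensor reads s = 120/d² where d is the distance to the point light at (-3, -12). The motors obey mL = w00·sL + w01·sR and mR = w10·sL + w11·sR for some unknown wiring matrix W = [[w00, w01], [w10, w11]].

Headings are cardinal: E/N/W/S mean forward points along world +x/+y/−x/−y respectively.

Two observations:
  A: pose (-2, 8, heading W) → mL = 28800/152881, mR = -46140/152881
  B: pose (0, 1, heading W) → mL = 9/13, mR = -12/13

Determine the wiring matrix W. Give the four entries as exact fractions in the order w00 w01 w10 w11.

1 -1 -1 1/2

obs A: pose=(-2,8,W) → sL=120/289, sR=120/529, mL=28800/152881, mR=-46140/152881
obs B: pose=(0,1,W) → sL=15/13, sR=6/13, mL=9/13, mR=-12/13
sensor matrix S = [[120/289, 120/529], [15/13, 6/13]]; det S = -139320/1987453
solve [mL_A; mL_B] = S·[w00; w01] and [mR_A; mR_B] = S·[w10; w11]:
  w00 = 1, w01 = -1, w10 = -1, w11 = 1/2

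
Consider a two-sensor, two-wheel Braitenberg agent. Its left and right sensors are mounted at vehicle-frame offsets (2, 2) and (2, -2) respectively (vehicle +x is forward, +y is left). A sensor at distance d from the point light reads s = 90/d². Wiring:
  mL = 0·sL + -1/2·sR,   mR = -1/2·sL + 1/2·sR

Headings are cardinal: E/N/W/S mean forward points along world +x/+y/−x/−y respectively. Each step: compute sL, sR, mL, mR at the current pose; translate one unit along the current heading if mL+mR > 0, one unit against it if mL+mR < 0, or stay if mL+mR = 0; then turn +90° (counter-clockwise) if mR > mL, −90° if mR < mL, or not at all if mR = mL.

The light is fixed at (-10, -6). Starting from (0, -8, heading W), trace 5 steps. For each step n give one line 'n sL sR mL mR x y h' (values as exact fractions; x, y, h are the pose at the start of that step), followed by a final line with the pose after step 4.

n=0: pose=(0,-8,W); sL=9/8, sR=45/32; mL=-45/64, mR=9/64; mL+mR=-9/16 → advance -1; mR−mL=27/32 → turn +1·90°
n=1: pose=(1,-8,S); sL=18/37, sR=90/97; mL=-45/97, mR=792/3589; mL+mR=-9/37 → advance -1; mR−mL=2457/3589 → turn +1·90°
n=2: pose=(1,-7,E); sL=9/17, sR=45/89; mL=-45/178, mR=-18/1513; mL+mR=-9/34 → advance -1; mR−mL=729/3026 → turn +1·90°
n=3: pose=(0,-7,N); sL=18/13, sR=18/29; mL=-9/29, mR=-144/377; mL+mR=-9/13 → advance -1; mR−mL=-27/377 → turn -1·90°
n=4: pose=(0,-8,E); sL=5/8, sR=9/16; mL=-9/32, mR=-1/32; mL+mR=-5/16 → advance -1; mR−mL=1/4 → turn +1·90°

0 9/8 45/32 -45/64 9/64 0 -8 W
1 18/37 90/97 -45/97 792/3589 1 -8 S
2 9/17 45/89 -45/178 -18/1513 1 -7 E
3 18/13 18/29 -9/29 -144/377 0 -7 N
4 5/8 9/16 -9/32 -1/32 0 -8 E
final -1 -8 N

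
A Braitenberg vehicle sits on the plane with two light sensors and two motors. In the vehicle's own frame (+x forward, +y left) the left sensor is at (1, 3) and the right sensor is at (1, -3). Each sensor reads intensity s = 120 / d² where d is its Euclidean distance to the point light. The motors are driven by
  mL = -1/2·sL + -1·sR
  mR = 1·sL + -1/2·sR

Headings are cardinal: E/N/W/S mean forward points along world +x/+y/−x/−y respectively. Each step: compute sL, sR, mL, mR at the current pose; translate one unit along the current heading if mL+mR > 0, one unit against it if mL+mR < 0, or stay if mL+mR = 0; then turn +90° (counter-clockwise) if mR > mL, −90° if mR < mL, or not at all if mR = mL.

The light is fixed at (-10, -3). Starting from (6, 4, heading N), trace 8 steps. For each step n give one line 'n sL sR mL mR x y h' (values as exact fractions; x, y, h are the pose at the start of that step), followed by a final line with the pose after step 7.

0 120/233 24/85 -10692/19805 7404/19805 6 4 N
1 20/39 20/51 -430/663 70/221 6 3 W
2 24/85 120/221 -756/1105 12/1105 7 3 S
3 15/53 6/17 -891/1802 96/901 7 4 E
4 120/233 24/85 -10692/19805 7404/19805 6 4 N
5 20/39 20/51 -430/663 70/221 6 3 W
6 24/85 120/221 -756/1105 12/1105 7 3 S
7 15/53 6/17 -891/1802 96/901 7 4 E
final 6 4 N

n=0: pose=(6,4,N); sL=120/233, sR=24/85; mL=-10692/19805, mR=7404/19805; mL+mR=-3288/19805 → advance -1; mR−mL=18096/19805 → turn +1·90°
n=1: pose=(6,3,W); sL=20/39, sR=20/51; mL=-430/663, mR=70/221; mL+mR=-220/663 → advance -1; mR−mL=640/663 → turn +1·90°
n=2: pose=(7,3,S); sL=24/85, sR=120/221; mL=-756/1105, mR=12/1105; mL+mR=-744/1105 → advance -1; mR−mL=768/1105 → turn +1·90°
n=3: pose=(7,4,E); sL=15/53, sR=6/17; mL=-891/1802, mR=96/901; mL+mR=-699/1802 → advance -1; mR−mL=1083/1802 → turn +1·90°
n=4: pose=(6,4,N); sL=120/233, sR=24/85; mL=-10692/19805, mR=7404/19805; mL+mR=-3288/19805 → advance -1; mR−mL=18096/19805 → turn +1·90°
n=5: pose=(6,3,W); sL=20/39, sR=20/51; mL=-430/663, mR=70/221; mL+mR=-220/663 → advance -1; mR−mL=640/663 → turn +1·90°
n=6: pose=(7,3,S); sL=24/85, sR=120/221; mL=-756/1105, mR=12/1105; mL+mR=-744/1105 → advance -1; mR−mL=768/1105 → turn +1·90°
n=7: pose=(7,4,E); sL=15/53, sR=6/17; mL=-891/1802, mR=96/901; mL+mR=-699/1802 → advance -1; mR−mL=1083/1802 → turn +1·90°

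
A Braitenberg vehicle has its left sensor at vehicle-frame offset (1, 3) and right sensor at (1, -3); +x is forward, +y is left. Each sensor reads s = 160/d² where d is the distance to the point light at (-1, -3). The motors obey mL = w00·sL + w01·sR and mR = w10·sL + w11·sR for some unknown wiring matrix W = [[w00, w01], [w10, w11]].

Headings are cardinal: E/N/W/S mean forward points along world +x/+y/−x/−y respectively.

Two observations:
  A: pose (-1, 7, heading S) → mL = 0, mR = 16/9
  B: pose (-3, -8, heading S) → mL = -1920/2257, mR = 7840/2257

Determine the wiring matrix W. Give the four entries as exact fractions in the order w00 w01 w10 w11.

obs A: pose=(-1,7,S) → sL=16/9, sR=16/9, mL=0, mR=16/9
obs B: pose=(-3,-8,S) → sL=160/37, sR=160/61, mL=-1920/2257, mR=7840/2257
sensor matrix S = [[16/9, 16/9], [160/37, 160/61]]; det S = -20480/6771
solve [mL_A; mL_B] = S·[w00; w01] and [mR_A; mR_B] = S·[w10; w11]:
  w00 = -1/2, w01 = 1/2, w10 = 1/2, w11 = 1/2

-1/2 1/2 1/2 1/2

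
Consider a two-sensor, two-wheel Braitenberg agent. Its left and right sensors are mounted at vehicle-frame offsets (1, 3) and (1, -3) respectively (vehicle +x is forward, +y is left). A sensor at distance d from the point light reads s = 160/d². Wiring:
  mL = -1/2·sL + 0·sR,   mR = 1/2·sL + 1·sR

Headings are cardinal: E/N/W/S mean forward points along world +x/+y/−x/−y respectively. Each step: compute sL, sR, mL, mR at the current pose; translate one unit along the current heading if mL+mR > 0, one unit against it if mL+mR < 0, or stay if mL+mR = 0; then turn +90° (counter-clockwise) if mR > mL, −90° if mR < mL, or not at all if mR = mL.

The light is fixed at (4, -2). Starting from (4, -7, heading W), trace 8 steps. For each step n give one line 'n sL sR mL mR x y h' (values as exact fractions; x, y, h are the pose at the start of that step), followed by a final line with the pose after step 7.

0 32/13 32 -16/13 432/13 4 -7 W
1 4 40/13 -2 66/13 3 -7 S
2 160/9 160/81 -80/9 880/81 3 -8 E
3 80/17 80/17 -40/17 120/17 4 -8 N
4 32/13 32 -16/13 432/13 4 -7 W
5 4 40/13 -2 66/13 3 -7 S
6 160/9 160/81 -80/9 880/81 3 -8 E
7 80/17 80/17 -40/17 120/17 4 -8 N
final 4 -7 W

n=0: pose=(4,-7,W); sL=32/13, sR=32; mL=-16/13, mR=432/13; mL+mR=32 → advance +1; mR−mL=448/13 → turn +1·90°
n=1: pose=(3,-7,S); sL=4, sR=40/13; mL=-2, mR=66/13; mL+mR=40/13 → advance +1; mR−mL=92/13 → turn +1·90°
n=2: pose=(3,-8,E); sL=160/9, sR=160/81; mL=-80/9, mR=880/81; mL+mR=160/81 → advance +1; mR−mL=1600/81 → turn +1·90°
n=3: pose=(4,-8,N); sL=80/17, sR=80/17; mL=-40/17, mR=120/17; mL+mR=80/17 → advance +1; mR−mL=160/17 → turn +1·90°
n=4: pose=(4,-7,W); sL=32/13, sR=32; mL=-16/13, mR=432/13; mL+mR=32 → advance +1; mR−mL=448/13 → turn +1·90°
n=5: pose=(3,-7,S); sL=4, sR=40/13; mL=-2, mR=66/13; mL+mR=40/13 → advance +1; mR−mL=92/13 → turn +1·90°
n=6: pose=(3,-8,E); sL=160/9, sR=160/81; mL=-80/9, mR=880/81; mL+mR=160/81 → advance +1; mR−mL=1600/81 → turn +1·90°
n=7: pose=(4,-8,N); sL=80/17, sR=80/17; mL=-40/17, mR=120/17; mL+mR=80/17 → advance +1; mR−mL=160/17 → turn +1·90°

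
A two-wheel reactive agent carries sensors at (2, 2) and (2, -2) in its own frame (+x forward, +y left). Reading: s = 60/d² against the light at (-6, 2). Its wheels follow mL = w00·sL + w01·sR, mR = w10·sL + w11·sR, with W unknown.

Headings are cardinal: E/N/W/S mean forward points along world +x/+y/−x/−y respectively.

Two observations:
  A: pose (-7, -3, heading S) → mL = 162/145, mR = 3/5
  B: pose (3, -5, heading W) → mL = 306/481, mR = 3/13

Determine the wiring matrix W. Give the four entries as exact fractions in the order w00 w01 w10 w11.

1/2 1/2 1/2 0

obs A: pose=(-7,-3,S) → sL=6/5, sR=30/29, mL=162/145, mR=3/5
obs B: pose=(3,-5,W) → sL=6/13, sR=30/37, mL=306/481, mR=3/13
sensor matrix S = [[6/5, 30/29], [6/13, 30/37]]; det S = 6912/13949
solve [mL_A; mL_B] = S·[w00; w01] and [mR_A; mR_B] = S·[w10; w11]:
  w00 = 1/2, w01 = 1/2, w10 = 1/2, w11 = 0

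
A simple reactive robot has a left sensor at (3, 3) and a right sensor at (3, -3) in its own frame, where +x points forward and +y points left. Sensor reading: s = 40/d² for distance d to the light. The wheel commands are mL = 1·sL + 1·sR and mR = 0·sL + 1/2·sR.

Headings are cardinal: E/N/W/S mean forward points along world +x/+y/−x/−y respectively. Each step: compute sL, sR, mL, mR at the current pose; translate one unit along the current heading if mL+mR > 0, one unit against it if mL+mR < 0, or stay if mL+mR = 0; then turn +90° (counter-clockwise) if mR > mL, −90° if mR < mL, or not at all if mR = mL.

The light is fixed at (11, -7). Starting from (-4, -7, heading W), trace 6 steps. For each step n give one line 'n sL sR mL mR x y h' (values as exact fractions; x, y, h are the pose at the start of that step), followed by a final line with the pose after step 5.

0 40/333 40/333 80/333 20/333 -4 -7 W
1 4/37 20/89 1096/3293 10/89 -5 -7 N
2 8/37 40/173 2864/6401 20/173 -5 -6 E
3 10/37 5/41 595/1517 5/82 -4 -6 S
4 40/333 40/333 80/333 20/333 -4 -7 W
5 4/37 20/89 1096/3293 10/89 -5 -7 N
final -5 -6 E

n=0: pose=(-4,-7,W); sL=40/333, sR=40/333; mL=80/333, mR=20/333; mL+mR=100/333 → advance +1; mR−mL=-20/111 → turn -1·90°
n=1: pose=(-5,-7,N); sL=4/37, sR=20/89; mL=1096/3293, mR=10/89; mL+mR=1466/3293 → advance +1; mR−mL=-726/3293 → turn -1·90°
n=2: pose=(-5,-6,E); sL=8/37, sR=40/173; mL=2864/6401, mR=20/173; mL+mR=3604/6401 → advance +1; mR−mL=-2124/6401 → turn -1·90°
n=3: pose=(-4,-6,S); sL=10/37, sR=5/41; mL=595/1517, mR=5/82; mL+mR=1375/3034 → advance +1; mR−mL=-1005/3034 → turn -1·90°
n=4: pose=(-4,-7,W); sL=40/333, sR=40/333; mL=80/333, mR=20/333; mL+mR=100/333 → advance +1; mR−mL=-20/111 → turn -1·90°
n=5: pose=(-5,-7,N); sL=4/37, sR=20/89; mL=1096/3293, mR=10/89; mL+mR=1466/3293 → advance +1; mR−mL=-726/3293 → turn -1·90°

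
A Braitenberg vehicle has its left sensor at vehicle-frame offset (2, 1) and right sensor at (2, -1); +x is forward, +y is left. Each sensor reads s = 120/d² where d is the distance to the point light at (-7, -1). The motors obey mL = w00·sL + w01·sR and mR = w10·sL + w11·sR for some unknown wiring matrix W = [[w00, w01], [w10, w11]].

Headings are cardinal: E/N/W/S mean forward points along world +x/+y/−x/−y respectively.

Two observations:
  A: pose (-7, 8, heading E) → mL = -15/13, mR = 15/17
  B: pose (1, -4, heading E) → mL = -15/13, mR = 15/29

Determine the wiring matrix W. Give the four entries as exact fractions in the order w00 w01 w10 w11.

obs A: pose=(-7,8,E) → sL=15/13, sR=30/17, mL=-15/13, mR=15/17
obs B: pose=(1,-4,E) → sL=15/13, sR=30/29, mL=-15/13, mR=15/29
sensor matrix S = [[15/13, 30/17], [15/13, 30/29]]; det S = -5400/6409
solve [mL_A; mL_B] = S·[w00; w01] and [mR_A; mR_B] = S·[w10; w11]:
  w00 = -1, w01 = 0, w10 = 0, w11 = 1/2

-1 0 0 1/2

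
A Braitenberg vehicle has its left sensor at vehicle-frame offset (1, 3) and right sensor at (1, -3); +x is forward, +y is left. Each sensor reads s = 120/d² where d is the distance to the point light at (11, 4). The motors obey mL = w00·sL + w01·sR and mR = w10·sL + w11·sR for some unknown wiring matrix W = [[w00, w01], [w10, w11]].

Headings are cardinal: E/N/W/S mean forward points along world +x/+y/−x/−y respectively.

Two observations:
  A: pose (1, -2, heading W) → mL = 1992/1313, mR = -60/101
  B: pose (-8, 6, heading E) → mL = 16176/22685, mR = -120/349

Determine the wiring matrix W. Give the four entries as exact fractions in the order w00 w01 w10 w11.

obs A: pose=(1,-2,W) → sL=60/101, sR=12/13, mL=1992/1313, mR=-60/101
obs B: pose=(-8,6,E) → sL=120/349, sR=24/65, mL=16176/22685, mR=-120/349
sensor matrix S = [[60/101, 12/13], [120/349, 24/65]]; det S = -3456/35249
solve [mL_A; mL_B] = S·[w00; w01] and [mR_A; mR_B] = S·[w10; w11]:
  w00 = 1, w01 = 1, w10 = -1, w11 = 0

1 1 -1 0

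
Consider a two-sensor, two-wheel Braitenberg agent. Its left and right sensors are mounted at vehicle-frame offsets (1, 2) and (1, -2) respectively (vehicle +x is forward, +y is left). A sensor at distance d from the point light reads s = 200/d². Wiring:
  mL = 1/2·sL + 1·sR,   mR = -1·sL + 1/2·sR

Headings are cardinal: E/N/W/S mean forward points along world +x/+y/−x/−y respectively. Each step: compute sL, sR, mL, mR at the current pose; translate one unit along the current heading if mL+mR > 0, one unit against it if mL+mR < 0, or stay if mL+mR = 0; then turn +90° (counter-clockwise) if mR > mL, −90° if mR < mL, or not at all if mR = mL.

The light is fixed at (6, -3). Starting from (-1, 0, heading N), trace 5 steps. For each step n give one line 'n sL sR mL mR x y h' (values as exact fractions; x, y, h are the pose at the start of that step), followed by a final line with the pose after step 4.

0 200/97 200/41 23500/3977 1500/3977 -1 0 N
1 25/9 5 115/18 -5/18 -1 1 E
2 8 200/73 492/73 -484/73 0 1 S
3 4 100/37 174/37 -98/37 0 0 W
4 200/97 200/41 23500/3977 1500/3977 -1 0 N
final -1 1 E

n=0: pose=(-1,0,N); sL=200/97, sR=200/41; mL=23500/3977, mR=1500/3977; mL+mR=25000/3977 → advance +1; mR−mL=-22000/3977 → turn -1·90°
n=1: pose=(-1,1,E); sL=25/9, sR=5; mL=115/18, mR=-5/18; mL+mR=55/9 → advance +1; mR−mL=-20/3 → turn -1·90°
n=2: pose=(0,1,S); sL=8, sR=200/73; mL=492/73, mR=-484/73; mL+mR=8/73 → advance +1; mR−mL=-976/73 → turn -1·90°
n=3: pose=(0,0,W); sL=4, sR=100/37; mL=174/37, mR=-98/37; mL+mR=76/37 → advance +1; mR−mL=-272/37 → turn -1·90°
n=4: pose=(-1,0,N); sL=200/97, sR=200/41; mL=23500/3977, mR=1500/3977; mL+mR=25000/3977 → advance +1; mR−mL=-22000/3977 → turn -1·90°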